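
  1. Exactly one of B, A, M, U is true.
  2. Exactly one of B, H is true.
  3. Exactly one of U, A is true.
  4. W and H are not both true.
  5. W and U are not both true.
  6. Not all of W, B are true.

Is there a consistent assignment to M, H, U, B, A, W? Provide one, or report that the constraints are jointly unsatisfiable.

M: False; H: True; U: False; B: False; A: True; W: False

  (1) {B, A, M, U}: 1 true — exactly one ✓
  (2) {B, H}: 1 true — exactly one ✓
  (3) {U, A}: 1 true — exactly one ✓
  (4) W=F, H=T — not both ✓
  (5) W=F, U=F — not both ✓
  (6) {W, B}: 0/2 true — not all ✓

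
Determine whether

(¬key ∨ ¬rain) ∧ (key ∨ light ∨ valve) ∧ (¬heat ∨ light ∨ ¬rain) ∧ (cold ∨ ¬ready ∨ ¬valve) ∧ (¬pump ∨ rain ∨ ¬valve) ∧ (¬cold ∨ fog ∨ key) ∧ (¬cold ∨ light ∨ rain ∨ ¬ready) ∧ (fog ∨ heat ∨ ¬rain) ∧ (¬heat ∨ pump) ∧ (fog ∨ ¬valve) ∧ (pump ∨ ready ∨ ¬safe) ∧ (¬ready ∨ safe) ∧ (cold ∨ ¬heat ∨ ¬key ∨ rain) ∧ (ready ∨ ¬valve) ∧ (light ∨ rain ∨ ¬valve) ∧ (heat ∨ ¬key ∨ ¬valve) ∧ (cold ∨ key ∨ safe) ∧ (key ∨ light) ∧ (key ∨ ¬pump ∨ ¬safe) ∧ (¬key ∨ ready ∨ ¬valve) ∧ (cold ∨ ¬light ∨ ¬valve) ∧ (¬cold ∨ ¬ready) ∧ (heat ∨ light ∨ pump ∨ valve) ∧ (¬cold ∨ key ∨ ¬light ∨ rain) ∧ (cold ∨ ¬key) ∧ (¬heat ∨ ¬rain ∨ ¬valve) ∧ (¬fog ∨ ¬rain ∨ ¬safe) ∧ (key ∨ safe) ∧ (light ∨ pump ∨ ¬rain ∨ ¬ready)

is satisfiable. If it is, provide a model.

ready: False, rain: False, key: True, safe: False, heat: False, cold: True, pump: True, light: False, valve: False, fog: True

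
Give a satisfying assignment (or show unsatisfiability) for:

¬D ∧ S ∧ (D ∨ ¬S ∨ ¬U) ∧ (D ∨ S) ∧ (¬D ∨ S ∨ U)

S = True, D = False, U = False

Unit clause (¬D) forces D = False.
Unit clause (S) forces S = True.
In (D ∨ ¬S ∨ ¬U) only ¬U is left, so U = False.
All clauses satisfied.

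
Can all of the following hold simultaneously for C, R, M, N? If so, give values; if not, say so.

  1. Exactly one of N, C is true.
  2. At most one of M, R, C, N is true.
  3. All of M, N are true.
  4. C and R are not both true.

Unsatisfiable — no assignment works.

Case N = True:
  (1) with N=T forces C = False.
  (2) with N=T forces M = False.
  Constraint (3) is violated (M=F) — contradiction.
Case N = False:
  Constraint (3) is violated (N=F) — contradiction.
Both cases fail — unsatisfiable.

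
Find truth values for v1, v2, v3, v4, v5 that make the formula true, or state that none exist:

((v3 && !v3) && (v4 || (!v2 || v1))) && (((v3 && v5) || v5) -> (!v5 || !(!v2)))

No satisfying assignment exists.

Case v3 = True: the conjunct !v3 is False.
Case v3 = False: the conjunct v3 is False.
Both cases fail — unsatisfiable.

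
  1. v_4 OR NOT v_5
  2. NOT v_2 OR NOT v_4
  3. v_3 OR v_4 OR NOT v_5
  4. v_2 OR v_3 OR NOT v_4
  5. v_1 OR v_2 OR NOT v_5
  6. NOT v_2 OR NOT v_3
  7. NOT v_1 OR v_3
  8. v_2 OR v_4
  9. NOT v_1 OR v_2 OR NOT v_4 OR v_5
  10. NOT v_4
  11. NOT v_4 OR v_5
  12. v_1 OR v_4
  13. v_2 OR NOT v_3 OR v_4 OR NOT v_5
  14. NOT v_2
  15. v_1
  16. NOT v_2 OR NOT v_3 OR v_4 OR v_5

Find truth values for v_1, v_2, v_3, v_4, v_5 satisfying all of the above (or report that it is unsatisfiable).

UNSATISFIABLE

Case v_2 = True:
  Clause (NOT v_2) is falsified — contradiction.
Case v_2 = False:
  (v_2 OR v_4) forces v_4 = True.
  Clause (NOT v_4) is falsified — contradiction.
Both cases fail, so the formula is unsatisfiable.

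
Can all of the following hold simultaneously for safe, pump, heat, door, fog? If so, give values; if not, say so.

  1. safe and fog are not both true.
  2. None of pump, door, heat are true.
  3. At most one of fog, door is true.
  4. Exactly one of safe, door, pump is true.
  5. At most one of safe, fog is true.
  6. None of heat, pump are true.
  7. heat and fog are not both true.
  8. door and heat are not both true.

safe: True, pump: False, heat: False, door: False, fog: False

  (1) safe=T, fog=F — not both ✓
  (2) {pump, door, heat}: 0 true — none ✓
  (3) {fog, door}: 0 true — at most one ✓
  (4) {safe, door, pump}: 1 true — exactly one ✓
  (5) {safe, fog}: 1 true — at most one ✓
  (6) {heat, pump}: 0 true — none ✓
  (7) heat=F, fog=F — not both ✓
  (8) door=F, heat=F — not both ✓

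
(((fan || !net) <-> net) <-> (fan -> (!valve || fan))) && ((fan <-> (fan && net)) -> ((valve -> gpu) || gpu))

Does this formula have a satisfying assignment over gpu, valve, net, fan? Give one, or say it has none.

gpu=F, valve=F, net=T, fan=T

  ((fan || !net) <-> net) <-> (fan -> (!valve || fan)) = True
    (fan || !net) <-> net = True
      fan || !net = True
        !net = False
    fan -> (!valve || fan) = True
      !valve || fan = True
        !valve = True
  (fan <-> (fan && net)) -> ((valve -> gpu) || gpu) = True
    fan <-> (fan && net) = True
      fan && net = True
    (valve -> gpu) || gpu = True
      valve -> gpu = True
Both conjuncts True, so the formula holds.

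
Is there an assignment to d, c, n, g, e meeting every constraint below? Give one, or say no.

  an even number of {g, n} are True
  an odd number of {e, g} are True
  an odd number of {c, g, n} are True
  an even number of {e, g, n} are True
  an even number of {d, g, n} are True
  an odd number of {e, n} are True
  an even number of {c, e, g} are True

d=F, c=T, n=T, g=T, e=F

{g, n}: 2 true → even ✓
{e, g}: 1 true → odd ✓
{c, g, n}: 3 true → odd ✓
{e, g, n}: 2 true → even ✓
{d, g, n}: 2 true → even ✓
{e, n}: 1 true → odd ✓
{c, e, g}: 2 true → even ✓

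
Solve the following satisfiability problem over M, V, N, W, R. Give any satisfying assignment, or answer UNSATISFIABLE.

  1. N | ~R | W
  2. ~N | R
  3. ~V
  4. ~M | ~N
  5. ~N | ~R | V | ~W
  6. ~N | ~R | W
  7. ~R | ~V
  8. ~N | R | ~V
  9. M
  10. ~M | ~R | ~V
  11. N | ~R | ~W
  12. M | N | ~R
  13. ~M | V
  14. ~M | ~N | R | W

Case M = True:
  (~V) forces V = False.
  Clause (~M | V) is falsified — contradiction.
Case M = False:
  Clause (M) is falsified — contradiction.
Both cases fail, so the formula is unsatisfiable.

Unsatisfiable — no assignment works.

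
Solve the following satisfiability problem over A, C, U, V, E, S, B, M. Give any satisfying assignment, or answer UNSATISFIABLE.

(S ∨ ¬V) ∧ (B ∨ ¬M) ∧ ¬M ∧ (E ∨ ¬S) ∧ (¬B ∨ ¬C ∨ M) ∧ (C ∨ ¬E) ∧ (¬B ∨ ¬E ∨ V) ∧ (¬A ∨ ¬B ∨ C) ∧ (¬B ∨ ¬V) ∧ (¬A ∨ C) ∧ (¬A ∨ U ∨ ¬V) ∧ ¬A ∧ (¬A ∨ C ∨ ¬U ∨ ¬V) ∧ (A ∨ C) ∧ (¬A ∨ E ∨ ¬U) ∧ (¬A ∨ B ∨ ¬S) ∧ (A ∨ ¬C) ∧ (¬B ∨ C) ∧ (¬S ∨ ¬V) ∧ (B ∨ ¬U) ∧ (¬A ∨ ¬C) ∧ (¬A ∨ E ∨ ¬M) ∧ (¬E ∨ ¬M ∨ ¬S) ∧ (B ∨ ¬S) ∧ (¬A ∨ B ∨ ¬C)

No satisfying assignment exists.

Case A = True:
  Clause (¬A) is falsified — contradiction.
Case A = False:
  (¬M) forces M = False.
  (A ∨ C) forces C = True.
  Clause (A ∨ ¬C) is falsified — contradiction.
Both cases fail, so the formula is unsatisfiable.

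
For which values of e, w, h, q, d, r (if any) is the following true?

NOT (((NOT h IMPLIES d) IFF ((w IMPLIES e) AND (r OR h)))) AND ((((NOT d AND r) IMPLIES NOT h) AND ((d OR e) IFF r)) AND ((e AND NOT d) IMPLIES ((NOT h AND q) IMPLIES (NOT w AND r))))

e = True; w = False; h = False; q = False; d = False; r = True

  NOT (((NOT h IMPLIES d) IFF ((w IMPLIES e) AND (r OR h)))) = True
    (NOT h IMPLIES d) IFF ((w IMPLIES e) AND (r OR h)) = False
      NOT h IMPLIES d = False
        NOT h = True
      (w IMPLIES e) AND (r OR h) = True
        w IMPLIES e = True
        r OR h = True
  (((NOT d AND r) IMPLIES NOT h) AND ((d OR e) IFF r)) AND ((e AND NOT d) IMPLIES ((NOT h AND q) IMPLIES (NOT w AND r))) = True
    ((NOT d AND r) IMPLIES NOT h) AND ((d OR e) IFF r) = True
      (NOT d AND r) IMPLIES NOT h = True
        NOT d AND r = True
          NOT d = True
        NOT h = True
      (d OR e) IFF r = True
        d OR e = True
    (e AND NOT d) IMPLIES ((NOT h AND q) IMPLIES (NOT w AND r)) = True
      e AND NOT d = True
        NOT d = True
      (NOT h AND q) IMPLIES (NOT w AND r) = True
        NOT h AND q = False
          NOT h = True
        NOT w AND r = True
          NOT w = True
Both conjuncts True, so the formula holds.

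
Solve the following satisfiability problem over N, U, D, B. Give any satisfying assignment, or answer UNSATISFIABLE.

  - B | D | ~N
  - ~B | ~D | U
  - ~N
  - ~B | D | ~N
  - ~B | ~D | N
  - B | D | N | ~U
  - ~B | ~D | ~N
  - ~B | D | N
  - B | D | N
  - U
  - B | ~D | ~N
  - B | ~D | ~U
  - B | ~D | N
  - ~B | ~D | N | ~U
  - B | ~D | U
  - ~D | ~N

Case D = True:
  (~N) forces N = False.
  (~B | ~D | N) forces B = False.
  Clause (B | ~D | N) is falsified — contradiction.
Case D = False:
  (~N) forces N = False.
  (~B | D | N) forces B = False.
  Clause (B | D | N) is falsified — contradiction.
Both cases fail, so the formula is unsatisfiable.

Unsatisfiable — no assignment works.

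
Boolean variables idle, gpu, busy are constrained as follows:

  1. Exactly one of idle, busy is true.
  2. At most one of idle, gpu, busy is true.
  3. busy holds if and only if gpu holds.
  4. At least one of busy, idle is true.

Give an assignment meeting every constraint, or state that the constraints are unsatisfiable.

idle = True; gpu = False; busy = False

  (1) {idle, busy}: 1 true — exactly one ✓
  (2) {idle, gpu, busy}: 1 true — at most one ✓
  (3) busy=F, gpu=F — same ✓
  (4) {busy, idle}: 1 true — at least one ✓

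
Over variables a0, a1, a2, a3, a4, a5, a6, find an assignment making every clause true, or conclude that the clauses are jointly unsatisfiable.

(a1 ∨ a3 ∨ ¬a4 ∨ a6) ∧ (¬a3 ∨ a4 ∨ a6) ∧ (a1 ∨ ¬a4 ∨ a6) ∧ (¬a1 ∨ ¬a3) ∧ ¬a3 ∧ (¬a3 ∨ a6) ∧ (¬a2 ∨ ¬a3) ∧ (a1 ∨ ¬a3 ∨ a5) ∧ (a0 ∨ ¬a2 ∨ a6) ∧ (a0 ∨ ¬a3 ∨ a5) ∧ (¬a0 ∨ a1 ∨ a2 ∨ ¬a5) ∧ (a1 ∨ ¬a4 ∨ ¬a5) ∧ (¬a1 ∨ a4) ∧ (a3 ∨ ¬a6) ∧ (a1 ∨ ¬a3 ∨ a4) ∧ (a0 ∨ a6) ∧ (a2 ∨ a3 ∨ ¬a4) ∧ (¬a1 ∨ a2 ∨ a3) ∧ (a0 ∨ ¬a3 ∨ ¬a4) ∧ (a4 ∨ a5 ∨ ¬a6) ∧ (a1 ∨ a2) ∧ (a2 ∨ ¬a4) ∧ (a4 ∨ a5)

a0 = True; a1 = True; a2 = True; a3 = False; a4 = True; a5 = False; a6 = False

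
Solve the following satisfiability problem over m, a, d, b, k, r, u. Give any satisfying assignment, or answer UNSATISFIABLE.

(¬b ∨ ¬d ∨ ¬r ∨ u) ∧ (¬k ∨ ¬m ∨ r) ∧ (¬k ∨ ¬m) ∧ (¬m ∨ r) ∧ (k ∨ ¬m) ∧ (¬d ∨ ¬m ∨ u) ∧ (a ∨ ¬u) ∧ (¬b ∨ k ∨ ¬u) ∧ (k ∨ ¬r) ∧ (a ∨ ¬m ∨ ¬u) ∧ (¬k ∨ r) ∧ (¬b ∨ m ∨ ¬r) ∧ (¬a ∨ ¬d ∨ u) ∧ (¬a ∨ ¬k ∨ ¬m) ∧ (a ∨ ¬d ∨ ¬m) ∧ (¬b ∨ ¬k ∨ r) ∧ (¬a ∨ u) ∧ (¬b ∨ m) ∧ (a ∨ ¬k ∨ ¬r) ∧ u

Unit clause (u) forces u = True.
In (a ∨ ¬u) only a is left, so a = True.
Try m = True:
  (¬k ∨ ¬m) forces k = False.
  clause (k ∨ ¬m) is falsified — backtrack.
So m = False.
  then (¬b ∨ m) forces b = False.
Set d = False.
Set k = True.
  then (¬k ∨ r) forces r = True.
All clauses satisfied.

m = False; a = True; d = False; b = False; k = True; r = True; u = True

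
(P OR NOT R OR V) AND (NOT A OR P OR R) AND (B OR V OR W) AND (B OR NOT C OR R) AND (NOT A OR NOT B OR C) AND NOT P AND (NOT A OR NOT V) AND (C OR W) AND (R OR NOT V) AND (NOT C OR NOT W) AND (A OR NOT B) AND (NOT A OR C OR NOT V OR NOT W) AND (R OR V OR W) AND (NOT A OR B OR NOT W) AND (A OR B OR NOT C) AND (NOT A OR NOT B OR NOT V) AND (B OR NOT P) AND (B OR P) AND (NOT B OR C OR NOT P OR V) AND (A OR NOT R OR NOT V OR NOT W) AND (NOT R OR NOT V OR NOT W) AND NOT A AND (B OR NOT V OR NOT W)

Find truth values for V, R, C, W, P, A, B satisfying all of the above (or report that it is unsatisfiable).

Unsatisfiable

Case P = True:
  Clause (NOT P) is falsified — contradiction.
Case P = False:
  (B OR P) forces B = True.
  (A OR NOT B) forces A = True.
  Clause (NOT A) is falsified — contradiction.
Both cases fail, so the formula is unsatisfiable.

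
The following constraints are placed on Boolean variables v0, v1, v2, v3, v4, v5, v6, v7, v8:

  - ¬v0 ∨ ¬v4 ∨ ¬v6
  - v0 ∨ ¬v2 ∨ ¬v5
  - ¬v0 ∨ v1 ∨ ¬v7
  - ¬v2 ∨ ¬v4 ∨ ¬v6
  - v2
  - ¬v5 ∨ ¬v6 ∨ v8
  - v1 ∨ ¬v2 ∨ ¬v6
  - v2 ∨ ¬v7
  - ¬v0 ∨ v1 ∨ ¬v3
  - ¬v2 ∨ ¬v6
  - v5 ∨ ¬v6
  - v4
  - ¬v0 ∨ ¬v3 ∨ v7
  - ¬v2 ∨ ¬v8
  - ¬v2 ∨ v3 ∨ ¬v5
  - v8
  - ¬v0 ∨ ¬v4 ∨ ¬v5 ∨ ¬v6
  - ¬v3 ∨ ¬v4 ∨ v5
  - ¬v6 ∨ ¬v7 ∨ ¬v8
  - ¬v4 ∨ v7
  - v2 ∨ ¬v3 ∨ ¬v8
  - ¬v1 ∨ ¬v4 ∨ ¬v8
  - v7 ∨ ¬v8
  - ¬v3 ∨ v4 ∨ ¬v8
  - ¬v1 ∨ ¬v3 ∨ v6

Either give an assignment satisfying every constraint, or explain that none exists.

Case v8 = True:
  (v2) forces v2 = True.
  Clause (¬v2 ∨ ¬v8) is falsified — contradiction.
Case v8 = False:
  Clause (v8) is falsified — contradiction.
Both cases fail, so the formula is unsatisfiable.

UNSATISFIABLE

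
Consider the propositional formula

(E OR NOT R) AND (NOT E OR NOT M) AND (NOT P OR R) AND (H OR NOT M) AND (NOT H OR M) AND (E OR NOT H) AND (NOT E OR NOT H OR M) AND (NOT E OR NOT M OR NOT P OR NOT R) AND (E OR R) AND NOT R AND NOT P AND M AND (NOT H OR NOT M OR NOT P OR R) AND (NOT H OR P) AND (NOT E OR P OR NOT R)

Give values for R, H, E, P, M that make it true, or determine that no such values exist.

No satisfying assignment exists.

Case E = True:
  (NOT E OR NOT M) forces M = False.
  Clause (M) is falsified — contradiction.
Case E = False:
  (E OR NOT R) forces R = False.
  Clause (E OR R) is falsified — contradiction.
Both cases fail, so the formula is unsatisfiable.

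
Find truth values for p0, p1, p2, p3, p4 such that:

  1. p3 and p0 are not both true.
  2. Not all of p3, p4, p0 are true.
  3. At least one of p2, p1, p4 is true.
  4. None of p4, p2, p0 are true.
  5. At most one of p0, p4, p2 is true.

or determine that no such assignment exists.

p0=F, p1=T, p2=F, p3=F, p4=F

  (1) p3=F, p0=F — not both ✓
  (2) {p3, p4, p0}: 0/3 true — not all ✓
  (3) {p2, p1, p4}: 1 true — at least one ✓
  (4) {p4, p2, p0}: 0 true — none ✓
  (5) {p0, p4, p2}: 0 true — at most one ✓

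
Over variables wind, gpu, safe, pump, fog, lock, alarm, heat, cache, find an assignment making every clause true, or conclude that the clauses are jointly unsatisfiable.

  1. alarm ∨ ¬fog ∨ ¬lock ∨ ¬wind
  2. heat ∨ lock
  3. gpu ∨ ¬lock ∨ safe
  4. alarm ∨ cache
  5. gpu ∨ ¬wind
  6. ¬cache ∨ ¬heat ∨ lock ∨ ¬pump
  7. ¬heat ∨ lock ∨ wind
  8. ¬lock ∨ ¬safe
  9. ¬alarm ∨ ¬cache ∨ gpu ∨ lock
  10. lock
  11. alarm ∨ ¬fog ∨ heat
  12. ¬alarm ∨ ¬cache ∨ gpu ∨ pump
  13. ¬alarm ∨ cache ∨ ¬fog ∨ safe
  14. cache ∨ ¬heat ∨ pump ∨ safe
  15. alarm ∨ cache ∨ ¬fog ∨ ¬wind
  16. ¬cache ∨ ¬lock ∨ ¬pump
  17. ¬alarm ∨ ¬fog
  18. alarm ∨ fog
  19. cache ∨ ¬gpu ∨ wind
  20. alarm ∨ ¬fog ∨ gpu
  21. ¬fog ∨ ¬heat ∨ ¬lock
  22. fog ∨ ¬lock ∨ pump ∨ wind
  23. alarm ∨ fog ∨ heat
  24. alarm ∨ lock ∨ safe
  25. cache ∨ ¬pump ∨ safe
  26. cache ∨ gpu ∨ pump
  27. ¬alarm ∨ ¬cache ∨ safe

Unit clause (lock) forces lock = True.
In (¬lock ∨ ¬safe) only ¬safe is left, so safe = False.
In (gpu ∨ ¬lock ∨ safe) only gpu is left, so gpu = True.
Set wind = True.
Try pump = True:
  (¬cache ∨ ¬lock ∨ ¬pump) forces cache = False.
  clause (cache ∨ ¬pump ∨ safe) is falsified — backtrack.
So pump = False.
Set fog = False.
  then (alarm ∨ fog) forces alarm = True.
  then (¬alarm ∨ ¬cache ∨ safe) forces cache = False.
  then (cache ∨ ¬heat ∨ pump ∨ safe) forces heat = False.
All clauses satisfied.

wind: True; gpu: True; safe: False; pump: False; fog: False; lock: True; alarm: True; heat: False; cache: False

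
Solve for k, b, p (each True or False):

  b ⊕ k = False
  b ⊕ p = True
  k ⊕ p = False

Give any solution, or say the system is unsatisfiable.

Adding constraints 1, 2, 3 mod 2: every variable appears an even number of times on the left, so the left side is 0.
But the right sides sum to 1 (mod 2). 0 ≠ 1 — the system is inconsistent.

Unsatisfiable — no assignment works.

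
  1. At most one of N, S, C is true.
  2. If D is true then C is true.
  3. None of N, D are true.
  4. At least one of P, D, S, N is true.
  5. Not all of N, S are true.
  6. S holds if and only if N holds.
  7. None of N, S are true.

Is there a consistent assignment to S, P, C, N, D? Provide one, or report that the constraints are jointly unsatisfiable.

S: False, P: True, C: True, N: False, D: False

  (1) {N, S, C}: 1 true — at most one ✓
  (2) D=F ⇒ C: vacuous ✓
  (3) {N, D}: 0 true — none ✓
  (4) {P, D, S, N}: 1 true — at least one ✓
  (5) {N, S}: 0/2 true — not all ✓
  (6) S=F, N=F — same ✓
  (7) {N, S}: 0 true — none ✓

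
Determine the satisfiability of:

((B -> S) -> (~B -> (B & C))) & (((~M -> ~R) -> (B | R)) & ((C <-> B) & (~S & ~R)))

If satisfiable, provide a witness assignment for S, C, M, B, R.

S: False, C: True, M: False, B: True, R: False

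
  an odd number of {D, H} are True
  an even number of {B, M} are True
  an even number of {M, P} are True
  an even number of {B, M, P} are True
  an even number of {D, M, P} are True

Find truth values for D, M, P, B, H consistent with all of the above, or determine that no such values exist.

D = False, M = False, P = False, B = False, H = True

{D, H}: 1 true → odd ✓
{B, M}: 0 true → even ✓
{M, P}: 0 true → even ✓
{B, M, P}: 0 true → even ✓
{D, M, P}: 0 true → even ✓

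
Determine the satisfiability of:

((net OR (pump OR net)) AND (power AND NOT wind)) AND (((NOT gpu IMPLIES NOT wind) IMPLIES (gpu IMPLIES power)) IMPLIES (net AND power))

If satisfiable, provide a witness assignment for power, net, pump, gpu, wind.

power = True, net = True, pump = True, gpu = False, wind = False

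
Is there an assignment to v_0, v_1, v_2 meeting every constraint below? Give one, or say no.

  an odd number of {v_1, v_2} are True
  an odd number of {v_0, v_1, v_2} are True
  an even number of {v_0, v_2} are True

v_0 = False, v_1 = True, v_2 = False

{v_1, v_2}: 1 true → odd ✓
{v_0, v_1, v_2}: 1 true → odd ✓
{v_0, v_2}: 0 true → even ✓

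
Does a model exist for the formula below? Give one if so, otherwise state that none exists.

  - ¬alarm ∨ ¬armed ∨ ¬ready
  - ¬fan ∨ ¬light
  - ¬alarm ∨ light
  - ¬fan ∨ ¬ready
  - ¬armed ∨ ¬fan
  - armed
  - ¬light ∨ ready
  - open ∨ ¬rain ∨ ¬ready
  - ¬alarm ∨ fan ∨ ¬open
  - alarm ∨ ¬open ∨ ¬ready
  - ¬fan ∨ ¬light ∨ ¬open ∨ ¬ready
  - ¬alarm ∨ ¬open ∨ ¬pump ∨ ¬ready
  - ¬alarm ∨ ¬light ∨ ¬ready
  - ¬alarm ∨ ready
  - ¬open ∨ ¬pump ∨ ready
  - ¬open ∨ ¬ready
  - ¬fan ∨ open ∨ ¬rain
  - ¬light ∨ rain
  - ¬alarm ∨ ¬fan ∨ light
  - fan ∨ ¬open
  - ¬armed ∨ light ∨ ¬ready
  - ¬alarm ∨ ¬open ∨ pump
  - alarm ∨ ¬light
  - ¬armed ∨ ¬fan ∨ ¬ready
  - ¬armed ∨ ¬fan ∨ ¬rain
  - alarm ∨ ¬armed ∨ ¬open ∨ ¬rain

armed = True, rain = False, ready = False, fan = False, light = False, pump = True, alarm = False, open = False

Unit clause (armed) forces armed = True.
In (¬armed ∨ ¬fan) only ¬fan is left, so fan = False.
In (fan ∨ ¬open) only ¬open is left, so open = False.
Set rain = False.
  then (¬light ∨ rain) forces light = False.
  then (¬armed ∨ light ∨ ¬ready) forces ready = False.
  then (¬alarm ∨ light) forces alarm = False.
Set pump = True.
All clauses satisfied.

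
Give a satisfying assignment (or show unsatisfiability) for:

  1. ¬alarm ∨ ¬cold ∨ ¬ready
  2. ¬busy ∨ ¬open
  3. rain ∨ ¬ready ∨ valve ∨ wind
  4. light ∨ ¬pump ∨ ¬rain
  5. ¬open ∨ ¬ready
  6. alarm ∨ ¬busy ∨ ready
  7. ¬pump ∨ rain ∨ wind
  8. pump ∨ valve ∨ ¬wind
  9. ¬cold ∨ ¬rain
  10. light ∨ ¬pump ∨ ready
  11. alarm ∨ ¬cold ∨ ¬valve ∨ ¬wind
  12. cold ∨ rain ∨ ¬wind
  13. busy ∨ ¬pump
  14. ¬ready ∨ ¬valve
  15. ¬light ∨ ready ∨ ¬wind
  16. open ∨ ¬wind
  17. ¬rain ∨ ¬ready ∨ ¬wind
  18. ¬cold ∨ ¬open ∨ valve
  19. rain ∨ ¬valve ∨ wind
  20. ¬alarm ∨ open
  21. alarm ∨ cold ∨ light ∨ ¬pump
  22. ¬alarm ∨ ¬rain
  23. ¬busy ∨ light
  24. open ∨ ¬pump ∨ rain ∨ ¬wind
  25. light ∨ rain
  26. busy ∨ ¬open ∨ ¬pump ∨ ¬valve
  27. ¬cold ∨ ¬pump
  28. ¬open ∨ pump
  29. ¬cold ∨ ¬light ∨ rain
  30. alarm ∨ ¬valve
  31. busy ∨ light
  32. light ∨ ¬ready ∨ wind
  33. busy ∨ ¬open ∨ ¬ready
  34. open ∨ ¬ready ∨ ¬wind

Set open = False.
  then (open ∨ ¬wind) forces wind = False.
  then (¬alarm ∨ open) forces alarm = False.
  then (alarm ∨ ¬valve) forces valve = False.
Set ready = True.
  then (rain ∨ ¬ready ∨ valve ∨ wind) forces rain = True.
  then (¬cold ∨ ¬rain) forces cold = False.
  then (light ∨ ¬ready ∨ wind) forces light = True.
Set busy = False.
  then (busy ∨ ¬pump) forces pump = False.
All clauses satisfied.

open = False; ready = True; light = True; valve = False; wind = False; busy = False; cold = False; pump = False; rain = True; alarm = False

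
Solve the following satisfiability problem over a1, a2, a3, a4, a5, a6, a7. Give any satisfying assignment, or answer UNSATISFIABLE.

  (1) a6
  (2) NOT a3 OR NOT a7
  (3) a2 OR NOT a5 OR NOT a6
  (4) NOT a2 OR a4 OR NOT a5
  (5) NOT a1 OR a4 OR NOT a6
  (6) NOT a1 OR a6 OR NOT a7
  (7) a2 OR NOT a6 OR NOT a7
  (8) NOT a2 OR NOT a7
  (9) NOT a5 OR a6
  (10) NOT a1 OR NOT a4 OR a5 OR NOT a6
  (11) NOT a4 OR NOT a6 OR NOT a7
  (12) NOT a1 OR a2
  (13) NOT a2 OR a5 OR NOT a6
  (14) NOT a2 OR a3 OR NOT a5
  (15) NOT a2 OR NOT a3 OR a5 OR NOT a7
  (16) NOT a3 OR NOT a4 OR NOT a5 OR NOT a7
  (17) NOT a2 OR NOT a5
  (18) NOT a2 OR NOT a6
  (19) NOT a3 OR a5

a1=F, a2=F, a3=F, a4=T, a5=F, a6=T, a7=F

Unit clause (a6) forces a6 = True.
In (NOT a2 OR NOT a6) only NOT a2 is left, so a2 = False.
In (a2 OR NOT a5 OR NOT a6) only NOT a5 is left, so a5 = False.
In (a2 OR NOT a6 OR NOT a7) only NOT a7 is left, so a7 = False.
In (NOT a1 OR a2) only NOT a1 is left, so a1 = False.
In (NOT a3 OR a5) only NOT a3 is left, so a3 = False.
Set a4 = True.
All clauses satisfied.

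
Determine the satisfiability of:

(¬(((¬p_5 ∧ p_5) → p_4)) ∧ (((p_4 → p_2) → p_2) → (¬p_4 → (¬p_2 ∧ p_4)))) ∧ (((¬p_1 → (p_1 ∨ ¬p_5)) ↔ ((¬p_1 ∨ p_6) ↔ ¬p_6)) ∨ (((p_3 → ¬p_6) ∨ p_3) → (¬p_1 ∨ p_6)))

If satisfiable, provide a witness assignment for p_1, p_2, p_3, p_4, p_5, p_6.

Unsatisfiable — no assignment works.

The conjunct ¬(((¬p_5 ∧ p_5) → p_4)) is unsatisfiable on its own:
  p_4=F, p_5=F: evaluates to False.
  p_4=F, p_5=T: evaluates to False.
  p_4=T, p_5=F: evaluates to False.
  p_4=T, p_5=T: evaluates to False.
So the whole conjunction is unsatisfiable.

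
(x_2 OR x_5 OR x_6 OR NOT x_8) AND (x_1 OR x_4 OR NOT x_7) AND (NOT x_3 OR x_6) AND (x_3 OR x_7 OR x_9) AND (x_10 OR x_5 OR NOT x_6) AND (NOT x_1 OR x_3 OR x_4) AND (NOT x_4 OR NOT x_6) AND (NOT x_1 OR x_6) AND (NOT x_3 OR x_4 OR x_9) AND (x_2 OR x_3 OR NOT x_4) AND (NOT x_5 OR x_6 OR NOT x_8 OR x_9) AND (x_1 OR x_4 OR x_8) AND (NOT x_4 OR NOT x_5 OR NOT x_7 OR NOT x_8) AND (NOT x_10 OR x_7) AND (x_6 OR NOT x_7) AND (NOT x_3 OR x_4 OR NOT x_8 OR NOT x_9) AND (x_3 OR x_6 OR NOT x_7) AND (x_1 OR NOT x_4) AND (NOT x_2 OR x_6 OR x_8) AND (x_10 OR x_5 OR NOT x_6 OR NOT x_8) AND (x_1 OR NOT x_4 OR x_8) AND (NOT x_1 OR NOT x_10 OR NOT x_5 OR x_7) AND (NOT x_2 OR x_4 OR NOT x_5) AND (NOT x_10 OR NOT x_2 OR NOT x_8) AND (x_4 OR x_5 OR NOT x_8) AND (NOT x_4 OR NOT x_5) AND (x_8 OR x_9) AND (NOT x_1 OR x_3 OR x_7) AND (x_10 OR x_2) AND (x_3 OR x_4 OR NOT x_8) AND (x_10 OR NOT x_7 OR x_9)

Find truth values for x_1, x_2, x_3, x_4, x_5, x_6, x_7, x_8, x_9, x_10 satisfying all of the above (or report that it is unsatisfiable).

Set x_1 = True.
  then (NOT x_1 OR x_6) forces x_6 = True.
  then (NOT x_4 OR NOT x_6) forces x_4 = False.
  then (NOT x_1 OR x_3 OR x_4) forces x_3 = True.
  then (NOT x_3 OR x_4 OR x_9) forces x_9 = True.
  then (NOT x_3 OR x_4 OR NOT x_8 OR NOT x_9) forces x_8 = False.
Set x_2 = True.
  then (NOT x_2 OR x_4 OR NOT x_5) forces x_5 = False.
  then (x_10 OR x_5 OR NOT x_6) forces x_10 = True.
  then (NOT x_10 OR x_7) forces x_7 = True.
All clauses satisfied.

x_1: True, x_2: True, x_3: True, x_4: False, x_5: False, x_6: True, x_7: True, x_8: False, x_9: True, x_10: True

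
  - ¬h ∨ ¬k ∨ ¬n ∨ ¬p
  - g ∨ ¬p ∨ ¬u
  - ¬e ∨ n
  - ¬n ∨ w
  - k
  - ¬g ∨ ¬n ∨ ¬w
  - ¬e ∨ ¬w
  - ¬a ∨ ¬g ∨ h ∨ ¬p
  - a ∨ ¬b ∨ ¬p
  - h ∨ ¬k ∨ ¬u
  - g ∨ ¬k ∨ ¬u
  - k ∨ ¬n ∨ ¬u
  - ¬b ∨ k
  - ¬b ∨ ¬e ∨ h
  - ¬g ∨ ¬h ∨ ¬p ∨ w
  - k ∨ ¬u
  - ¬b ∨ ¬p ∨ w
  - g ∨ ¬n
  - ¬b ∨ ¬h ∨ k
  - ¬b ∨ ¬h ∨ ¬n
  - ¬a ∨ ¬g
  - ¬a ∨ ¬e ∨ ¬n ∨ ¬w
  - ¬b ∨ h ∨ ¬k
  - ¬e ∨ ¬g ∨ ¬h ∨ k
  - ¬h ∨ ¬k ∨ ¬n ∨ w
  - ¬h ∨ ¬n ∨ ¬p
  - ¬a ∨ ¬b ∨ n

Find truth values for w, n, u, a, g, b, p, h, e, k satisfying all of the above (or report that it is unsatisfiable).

w=T, n=F, u=F, a=F, g=T, b=F, p=T, h=F, e=F, k=T

Unit clause (k) forces k = True.
Set w = True.
  then (¬e ∨ ¬w) forces e = False.
Try n = True:
  (¬g ∨ ¬n ∨ ¬w) forces g = False.
  clause (g ∨ ¬n) is falsified — backtrack.
So n = False.
Set u = False.
Set a = False.
Set g = True.
Set b = False.
Set p = True.
Set h = False.
All clauses satisfied.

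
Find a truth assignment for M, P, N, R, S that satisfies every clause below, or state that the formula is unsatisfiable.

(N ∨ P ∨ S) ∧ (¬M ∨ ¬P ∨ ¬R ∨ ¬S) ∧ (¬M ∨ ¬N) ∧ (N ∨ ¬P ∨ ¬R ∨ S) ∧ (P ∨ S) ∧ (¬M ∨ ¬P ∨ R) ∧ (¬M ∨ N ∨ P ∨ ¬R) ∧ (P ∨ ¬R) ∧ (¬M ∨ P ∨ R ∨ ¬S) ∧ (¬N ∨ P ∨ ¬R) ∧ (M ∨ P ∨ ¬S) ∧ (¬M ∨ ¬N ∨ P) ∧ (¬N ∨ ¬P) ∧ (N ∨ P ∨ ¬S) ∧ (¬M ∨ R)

M=F, P=T, N=F, R=T, S=T

Try M = True:
  (¬M ∨ ¬N) forces N = False.
  (¬M ∨ R) forces R = True.
  (¬M ∨ N ∨ P ∨ ¬R) forces P = True.
  (¬M ∨ ¬P ∨ ¬R ∨ ¬S) forces S = False.
  clause (N ∨ ¬P ∨ ¬R ∨ S) is falsified — backtrack.
So M = False.
Set P = True.
  then (¬N ∨ ¬P) forces N = False.
Set R = True.
  then (N ∨ ¬P ∨ ¬R ∨ S) forces S = True.
All clauses satisfied.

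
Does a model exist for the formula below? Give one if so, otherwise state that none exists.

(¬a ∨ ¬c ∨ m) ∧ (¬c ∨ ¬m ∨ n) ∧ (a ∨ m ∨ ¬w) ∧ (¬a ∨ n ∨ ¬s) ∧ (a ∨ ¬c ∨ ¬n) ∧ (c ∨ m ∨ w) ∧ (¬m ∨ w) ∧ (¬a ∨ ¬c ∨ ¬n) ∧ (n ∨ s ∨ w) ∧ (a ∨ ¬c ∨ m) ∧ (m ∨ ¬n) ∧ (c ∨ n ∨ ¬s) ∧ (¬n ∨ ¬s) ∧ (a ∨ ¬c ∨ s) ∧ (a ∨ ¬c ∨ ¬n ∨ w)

m=T, a=T, c=F, n=F, s=F, w=T

Set m = True.
  then (¬m ∨ w) forces w = True.
Set a = True.
Try c = True:
  (¬c ∨ ¬m ∨ n) forces n = True.
  clause (¬a ∨ ¬c ∨ ¬n) is falsified — backtrack.
So c = False.
Set n = False.
  then (¬a ∨ n ∨ ¬s) forces s = False.
All clauses satisfied.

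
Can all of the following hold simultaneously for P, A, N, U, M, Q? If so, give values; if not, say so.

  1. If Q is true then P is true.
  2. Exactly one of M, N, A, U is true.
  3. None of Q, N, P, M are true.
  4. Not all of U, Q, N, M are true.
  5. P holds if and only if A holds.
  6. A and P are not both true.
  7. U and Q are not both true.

P=F; A=F; N=F; U=T; M=F; Q=F

  (1) Q=F ⇒ P: vacuous ✓
  (2) {M, N, A, U}: 1 true — exactly one ✓
  (3) {Q, N, P, M}: 0 true — none ✓
  (4) {U, Q, N, M}: 1/4 true — not all ✓
  (5) P=F, A=F — same ✓
  (6) A=F, P=F — not both ✓
  (7) U=T, Q=F — not both ✓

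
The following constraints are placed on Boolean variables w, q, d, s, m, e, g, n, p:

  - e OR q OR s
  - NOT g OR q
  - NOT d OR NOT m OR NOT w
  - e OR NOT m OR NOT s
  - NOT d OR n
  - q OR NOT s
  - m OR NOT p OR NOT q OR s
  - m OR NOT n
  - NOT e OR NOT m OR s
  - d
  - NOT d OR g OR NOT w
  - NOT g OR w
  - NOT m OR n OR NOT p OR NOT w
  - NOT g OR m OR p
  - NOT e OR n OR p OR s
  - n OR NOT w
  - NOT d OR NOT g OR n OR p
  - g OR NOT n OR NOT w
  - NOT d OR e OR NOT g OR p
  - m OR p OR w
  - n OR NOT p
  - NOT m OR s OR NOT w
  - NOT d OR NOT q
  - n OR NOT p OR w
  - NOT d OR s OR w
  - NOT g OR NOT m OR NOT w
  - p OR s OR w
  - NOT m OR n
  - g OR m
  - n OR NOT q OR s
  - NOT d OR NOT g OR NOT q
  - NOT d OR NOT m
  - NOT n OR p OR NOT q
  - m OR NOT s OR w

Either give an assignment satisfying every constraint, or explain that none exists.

Case d = True:
  (NOT d OR n) forces n = True.
  (m OR NOT n) forces m = True.
  Clause (NOT d OR NOT m) is falsified — contradiction.
Case d = False:
  Clause (d) is falsified — contradiction.
Both cases fail, so the formula is unsatisfiable.

Unsatisfiable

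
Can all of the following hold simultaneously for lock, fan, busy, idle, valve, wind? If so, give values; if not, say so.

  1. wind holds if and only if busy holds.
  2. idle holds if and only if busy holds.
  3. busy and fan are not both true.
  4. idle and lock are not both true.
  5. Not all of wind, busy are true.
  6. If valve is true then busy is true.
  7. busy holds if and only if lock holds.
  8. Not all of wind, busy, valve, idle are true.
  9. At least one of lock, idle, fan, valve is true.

lock=F, fan=T, busy=F, idle=F, valve=F, wind=F

  (1) wind=F, busy=F — same ✓
  (2) idle=F, busy=F — same ✓
  (3) busy=F, fan=T — not both ✓
  (4) idle=F, lock=F — not both ✓
  (5) {wind, busy}: 0/2 true — not all ✓
  (6) valve=F ⇒ busy: vacuous ✓
  (7) busy=F, lock=F — same ✓
  (8) {wind, busy, valve, idle}: 0/4 true — not all ✓
  (9) {lock, idle, fan, valve}: 1 true — at least one ✓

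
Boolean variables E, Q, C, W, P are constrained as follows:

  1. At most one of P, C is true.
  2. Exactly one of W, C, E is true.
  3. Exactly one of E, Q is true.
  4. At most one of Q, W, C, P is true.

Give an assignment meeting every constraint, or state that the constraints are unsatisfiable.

E=T, Q=F, C=F, W=F, P=T

  (1) {P, C}: 1 true — at most one ✓
  (2) {W, C, E}: 1 true — exactly one ✓
  (3) {E, Q}: 1 true — exactly one ✓
  (4) {Q, W, C, P}: 1 true — at most one ✓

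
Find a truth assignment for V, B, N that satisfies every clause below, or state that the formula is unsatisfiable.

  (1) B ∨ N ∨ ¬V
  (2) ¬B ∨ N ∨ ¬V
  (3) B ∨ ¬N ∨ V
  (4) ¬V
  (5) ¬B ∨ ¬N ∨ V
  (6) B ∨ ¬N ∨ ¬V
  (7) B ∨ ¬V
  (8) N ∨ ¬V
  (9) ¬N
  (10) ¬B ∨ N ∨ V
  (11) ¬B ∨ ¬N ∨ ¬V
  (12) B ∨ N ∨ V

Case V = True:
  Clause (¬V) is falsified — contradiction.
Case V = False:
  (¬N) forces N = False.
  (¬B ∨ N ∨ V) forces B = False.
  Clause (B ∨ N ∨ V) is falsified — contradiction.
Both cases fail, so the formula is unsatisfiable.

The formula is unsatisfiable.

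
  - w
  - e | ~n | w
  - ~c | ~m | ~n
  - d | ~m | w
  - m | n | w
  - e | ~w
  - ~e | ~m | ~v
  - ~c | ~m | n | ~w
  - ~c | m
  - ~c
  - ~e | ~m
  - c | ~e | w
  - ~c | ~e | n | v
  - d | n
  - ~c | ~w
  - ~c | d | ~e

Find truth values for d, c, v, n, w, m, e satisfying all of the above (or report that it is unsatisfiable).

d = False, c = False, v = True, n = True, w = True, m = False, e = True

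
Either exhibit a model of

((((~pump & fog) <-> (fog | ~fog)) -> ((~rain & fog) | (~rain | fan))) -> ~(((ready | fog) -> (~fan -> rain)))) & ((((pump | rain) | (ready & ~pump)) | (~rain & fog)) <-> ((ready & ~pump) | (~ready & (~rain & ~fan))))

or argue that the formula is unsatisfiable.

rain = False; pump = False; ready = False; fan = False; fog = True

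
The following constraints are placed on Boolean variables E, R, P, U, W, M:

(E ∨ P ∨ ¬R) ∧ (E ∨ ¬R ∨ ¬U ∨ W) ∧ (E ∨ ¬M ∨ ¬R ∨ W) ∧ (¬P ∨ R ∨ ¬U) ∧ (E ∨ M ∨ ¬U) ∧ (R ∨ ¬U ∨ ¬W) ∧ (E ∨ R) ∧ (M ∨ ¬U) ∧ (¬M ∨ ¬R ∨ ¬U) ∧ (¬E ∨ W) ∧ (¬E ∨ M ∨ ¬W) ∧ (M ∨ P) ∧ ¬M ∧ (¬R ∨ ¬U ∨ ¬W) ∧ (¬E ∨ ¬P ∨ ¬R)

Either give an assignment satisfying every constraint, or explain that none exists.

Unit clause (¬M) forces M = False.
In (M ∨ ¬U) only ¬U is left, so U = False.
In (M ∨ P) only P is left, so P = True.
Try E = True:
  (¬E ∨ W) forces W = True.
  clause (¬E ∨ M ∨ ¬W) is falsified — backtrack.
So E = False.
  then (E ∨ R) forces R = True.
Set W = True.
All clauses satisfied.

E = False, R = True, P = True, U = False, W = True, M = False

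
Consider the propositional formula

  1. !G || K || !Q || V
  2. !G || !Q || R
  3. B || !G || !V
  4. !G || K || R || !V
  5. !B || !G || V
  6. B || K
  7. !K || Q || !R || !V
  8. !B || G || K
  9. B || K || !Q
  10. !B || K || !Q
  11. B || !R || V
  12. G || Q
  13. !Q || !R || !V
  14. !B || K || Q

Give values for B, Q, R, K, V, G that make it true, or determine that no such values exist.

B = True; Q = True; R = True; K = True; V = False; G = False

Set B = True.
Set Q = True.
  then (!B || K || !Q) forces K = True.
Set R = True.
  then (!Q || !R || !V) forces V = False.
  then (!B || !G || V) forces G = False.
All clauses satisfied.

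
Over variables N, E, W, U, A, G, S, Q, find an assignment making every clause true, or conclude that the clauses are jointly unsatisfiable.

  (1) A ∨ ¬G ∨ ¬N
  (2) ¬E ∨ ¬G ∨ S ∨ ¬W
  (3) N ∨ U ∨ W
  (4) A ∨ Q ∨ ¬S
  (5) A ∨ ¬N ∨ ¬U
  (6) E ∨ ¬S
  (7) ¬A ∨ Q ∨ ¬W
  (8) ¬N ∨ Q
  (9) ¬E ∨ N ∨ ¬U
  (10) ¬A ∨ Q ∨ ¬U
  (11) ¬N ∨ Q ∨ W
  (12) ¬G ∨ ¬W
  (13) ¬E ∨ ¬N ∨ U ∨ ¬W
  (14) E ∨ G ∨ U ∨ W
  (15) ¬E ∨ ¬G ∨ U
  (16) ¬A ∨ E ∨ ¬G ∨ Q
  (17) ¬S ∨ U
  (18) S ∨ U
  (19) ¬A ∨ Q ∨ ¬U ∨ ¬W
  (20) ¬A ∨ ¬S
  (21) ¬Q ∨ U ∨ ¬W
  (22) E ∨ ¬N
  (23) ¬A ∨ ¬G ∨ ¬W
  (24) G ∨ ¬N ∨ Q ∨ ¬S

N = False; E = False; W = False; U = True; A = False; G = False; S = False; Q = True

Set N = False.
Set E = False.
  then (E ∨ ¬S) forces S = False.
  then (S ∨ U) forces U = True.
Set W = False.
Set A = False.
Set G = False.
Set Q = True.
All clauses satisfied.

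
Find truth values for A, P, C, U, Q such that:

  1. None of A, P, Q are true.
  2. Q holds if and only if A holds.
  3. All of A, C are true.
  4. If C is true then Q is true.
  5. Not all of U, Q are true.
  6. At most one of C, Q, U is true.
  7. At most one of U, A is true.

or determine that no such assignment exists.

Unsatisfiable — no assignment works.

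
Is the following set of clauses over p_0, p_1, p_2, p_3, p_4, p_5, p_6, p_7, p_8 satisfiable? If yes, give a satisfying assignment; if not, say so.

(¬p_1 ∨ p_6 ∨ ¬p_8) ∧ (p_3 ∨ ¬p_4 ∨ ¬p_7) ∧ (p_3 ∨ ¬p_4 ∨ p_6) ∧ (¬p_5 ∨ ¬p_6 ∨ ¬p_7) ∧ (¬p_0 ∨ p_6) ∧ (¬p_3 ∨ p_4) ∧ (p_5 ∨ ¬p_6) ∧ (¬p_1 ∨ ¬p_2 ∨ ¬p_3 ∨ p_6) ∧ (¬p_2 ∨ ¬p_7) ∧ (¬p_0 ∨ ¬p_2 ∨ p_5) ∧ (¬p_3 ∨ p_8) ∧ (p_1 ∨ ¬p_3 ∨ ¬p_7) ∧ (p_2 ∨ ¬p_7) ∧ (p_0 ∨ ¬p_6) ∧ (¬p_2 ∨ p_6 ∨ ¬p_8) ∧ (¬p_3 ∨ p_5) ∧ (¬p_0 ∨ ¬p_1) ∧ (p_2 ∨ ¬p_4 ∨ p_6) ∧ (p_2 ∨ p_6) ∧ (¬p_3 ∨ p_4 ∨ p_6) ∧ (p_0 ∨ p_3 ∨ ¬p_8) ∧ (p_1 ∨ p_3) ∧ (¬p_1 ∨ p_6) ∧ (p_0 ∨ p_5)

p_0 = True, p_1 = False, p_2 = True, p_3 = True, p_4 = True, p_5 = True, p_6 = True, p_7 = False, p_8 = True

Set p_0 = True.
  then (¬p_0 ∨ p_6) forces p_6 = True.
  then (p_5 ∨ ¬p_6) forces p_5 = True.
  then (¬p_0 ∨ ¬p_1) forces p_1 = False.
  then (p_1 ∨ p_3) forces p_3 = True.
  then (¬p_5 ∨ ¬p_6 ∨ ¬p_7) forces p_7 = False.
  then (¬p_3 ∨ p_4) forces p_4 = True.
  then (¬p_3 ∨ p_8) forces p_8 = True.
Set p_2 = True.
All clauses satisfied.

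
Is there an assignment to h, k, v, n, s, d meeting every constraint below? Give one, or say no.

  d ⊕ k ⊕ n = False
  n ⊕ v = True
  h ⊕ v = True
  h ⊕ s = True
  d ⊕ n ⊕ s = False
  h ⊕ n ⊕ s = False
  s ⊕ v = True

Adding constraints 3, 4, 7 mod 2: every variable appears an even number of times on the left, so the left side is 0.
But the right sides sum to 1 (mod 2). 0 ≠ 1 — the system is inconsistent.

No satisfying assignment exists.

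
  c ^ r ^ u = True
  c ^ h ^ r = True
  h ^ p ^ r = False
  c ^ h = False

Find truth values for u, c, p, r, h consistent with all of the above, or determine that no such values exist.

u = True; c = True; p = False; r = True; h = True

c ^ r ^ u = T ^ T ^ T = True ✓
c ^ h ^ r = T ^ T ^ T = True ✓
h ^ p ^ r = T ^ F ^ T = False ✓
c ^ h = T ^ T = False ✓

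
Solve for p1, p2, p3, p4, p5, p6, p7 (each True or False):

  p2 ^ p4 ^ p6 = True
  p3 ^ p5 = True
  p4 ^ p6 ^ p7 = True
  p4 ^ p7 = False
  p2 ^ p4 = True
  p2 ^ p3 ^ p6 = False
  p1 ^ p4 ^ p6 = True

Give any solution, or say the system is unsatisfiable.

Adding constraints 1, 3, 4, 5 mod 2: every variable appears an even number of times on the left, so the left side is 0.
But the right sides sum to 1 (mod 2). 0 ≠ 1 — the system is inconsistent.

No satisfying assignment exists.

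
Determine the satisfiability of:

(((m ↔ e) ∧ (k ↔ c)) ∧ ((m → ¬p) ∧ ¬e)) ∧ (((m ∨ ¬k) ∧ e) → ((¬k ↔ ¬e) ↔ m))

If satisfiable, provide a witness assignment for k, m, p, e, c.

k=T, m=F, p=F, e=F, c=T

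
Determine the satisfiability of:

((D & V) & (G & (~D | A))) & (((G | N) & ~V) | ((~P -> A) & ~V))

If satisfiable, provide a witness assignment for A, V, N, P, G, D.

Case V = True: the conjunct ((G | N) & ~V) | ((~P -> A) & ~V) becomes ((G | N) & False) | ((~P -> A) & False) = False.
Case V = False: the conjunct V is False.
Both cases fail — unsatisfiable.

Unsatisfiable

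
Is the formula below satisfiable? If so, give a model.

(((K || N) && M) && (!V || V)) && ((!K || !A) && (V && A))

M: True, V: True, K: False, A: True, N: True

  ((K || N) && M) && (!V || V) = True
    (K || N) && M = True
      K || N = True
    !V || V = True
      !V = False
  (!K || !A) && (V && A) = True
    !K || !A = True
      !K = True
      !A = False
    V && A = True
Both conjuncts True, so the formula holds.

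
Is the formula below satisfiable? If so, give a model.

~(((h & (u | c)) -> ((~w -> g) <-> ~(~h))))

g=F; w=F; c=T; u=F; h=T

  ~(((h & (u | c)) -> ((~w -> g) <-> ~(~h)))) = True
    (h & (u | c)) -> ((~w -> g) <-> ~(~h)) = False
      h & (u | c) = True
        u | c = True
      (~w -> g) <-> ~(~h) = False
        ~w -> g = False
          ~w = True
        ~(~h) = True
          ~h = False
The formula evaluates to True.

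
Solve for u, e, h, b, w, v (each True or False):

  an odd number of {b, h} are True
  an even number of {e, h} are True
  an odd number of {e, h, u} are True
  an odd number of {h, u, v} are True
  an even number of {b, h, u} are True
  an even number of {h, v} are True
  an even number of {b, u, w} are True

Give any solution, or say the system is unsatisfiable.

u = True; e = False; h = False; b = True; w = False; v = False

{b, h}: 1 true → odd ✓
{e, h}: 0 true → even ✓
{e, h, u}: 1 true → odd ✓
{h, u, v}: 1 true → odd ✓
{b, h, u}: 2 true → even ✓
{h, v}: 0 true → even ✓
{b, u, w}: 2 true → even ✓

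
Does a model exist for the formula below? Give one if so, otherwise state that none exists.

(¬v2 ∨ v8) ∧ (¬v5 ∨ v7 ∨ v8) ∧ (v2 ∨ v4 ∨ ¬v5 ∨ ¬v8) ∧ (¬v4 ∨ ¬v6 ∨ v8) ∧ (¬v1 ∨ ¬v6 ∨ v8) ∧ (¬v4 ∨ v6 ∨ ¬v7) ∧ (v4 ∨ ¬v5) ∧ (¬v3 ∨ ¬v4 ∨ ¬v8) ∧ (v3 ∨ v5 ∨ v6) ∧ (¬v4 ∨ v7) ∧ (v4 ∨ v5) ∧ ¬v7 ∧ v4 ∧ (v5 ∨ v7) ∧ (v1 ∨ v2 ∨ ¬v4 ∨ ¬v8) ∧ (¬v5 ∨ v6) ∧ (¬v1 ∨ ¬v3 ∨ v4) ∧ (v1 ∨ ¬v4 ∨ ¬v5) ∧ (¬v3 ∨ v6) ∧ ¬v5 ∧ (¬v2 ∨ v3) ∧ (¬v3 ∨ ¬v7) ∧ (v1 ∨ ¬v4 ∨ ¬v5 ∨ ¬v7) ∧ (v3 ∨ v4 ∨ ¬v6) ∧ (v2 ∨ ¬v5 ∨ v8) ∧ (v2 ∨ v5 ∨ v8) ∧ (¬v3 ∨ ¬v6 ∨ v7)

Case v4 = True:
  (¬v4 ∨ v7) forces v7 = True.
  Clause (¬v7) is falsified — contradiction.
Case v4 = False:
  Clause (v4) is falsified — contradiction.
Both cases fail, so the formula is unsatisfiable.

No satisfying assignment exists.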